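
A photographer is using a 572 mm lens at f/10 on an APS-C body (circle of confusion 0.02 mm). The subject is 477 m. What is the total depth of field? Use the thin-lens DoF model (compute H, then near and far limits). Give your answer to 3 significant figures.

Hyperfocal distance H = f²/(N·c) + f = 572²/(10 × 0.02) + 572 = 327184/0.2 + 572 ≈ 1636492.0 mm ≈ 1636 m.
Near limit Dn = s·(H − f)/(H + s − 2f) = 477000 × (1636492.0 − 572) / (1636492.0 + 477000 − 2 × 572) = 477000 × 1635920.0 / 2112348.0 ≈ 369415 mm.
Far limit Df = s·(H − f)/(H − s) = 477000 × (1636492.0 − 572) / (1636492.0 − 477000) = 477000 × 1635920.0 / 1159492.0 ≈ 672996 mm.
Depth of field = Df − Dn = 672996 − 369415 ≈ 303581 mm ≈ 304 m.

304 m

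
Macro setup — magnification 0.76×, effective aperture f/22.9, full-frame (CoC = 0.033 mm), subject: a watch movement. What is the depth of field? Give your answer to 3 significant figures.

At magnification m, DoF ≈ 2·N_eff·c/m² = 2 × 22.9 × 0.033 / 0.76² = 1.511 / 0.5776 ≈ 2.62 mm.

2.62 mm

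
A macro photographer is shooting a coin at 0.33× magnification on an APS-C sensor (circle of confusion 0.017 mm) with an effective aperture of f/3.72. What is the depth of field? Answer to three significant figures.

1.16 mm

At magnification m, DoF ≈ 2·N_eff·c/m² = 2 × 3.72 × 0.017 / 0.33² = 0.1265 / 0.1089 ≈ 1.16 mm.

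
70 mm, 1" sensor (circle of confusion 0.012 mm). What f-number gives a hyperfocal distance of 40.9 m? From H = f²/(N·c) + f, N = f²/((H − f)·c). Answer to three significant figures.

f/10

Rearrange H = f²/(N·c) + f for N: N = f² / ((H − f)·c).
N = 70² / ((40900 − 70) × 0.012) = 4900 / 490.0 ≈ 10.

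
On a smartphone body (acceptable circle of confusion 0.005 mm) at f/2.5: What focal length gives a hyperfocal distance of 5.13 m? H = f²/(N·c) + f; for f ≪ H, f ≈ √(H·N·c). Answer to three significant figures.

From H = f²/(N·c) + f, with f ≪ H: f ≈ √(H·N·c) = √(5130 × 2.5 × 0.005) = √64.125 ≈ 8.008 mm.
Exact: f² + N·c·f − N·c·H = 0 ⇒ f = (−N·c + √((N·c)² + 4·N·c·H))/2 = (−0.0125 + √256.50)/2 ≈ 8.0016 mm ≈ 8.00 mm.

8.00 mm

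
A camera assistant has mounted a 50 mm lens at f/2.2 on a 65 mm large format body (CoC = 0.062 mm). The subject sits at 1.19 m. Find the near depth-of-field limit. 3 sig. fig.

1.12 m

Hyperfocal distance H = f²/(N·c) + f = 50²/(2.2 × 0.062) + 50 = 2500/0.1364 + 50 ≈ 18378.4 mm ≈ 18.38 m.
Near limit Dn = s·(H − f)/(H + s − 2f) = 1190 × (18378.4 − 50) / (18378.4 + 1190 − 2 × 50) = 1190 × 18328.4 / 19468.4 ≈ 1120.3 mm ≈ 1.12 m.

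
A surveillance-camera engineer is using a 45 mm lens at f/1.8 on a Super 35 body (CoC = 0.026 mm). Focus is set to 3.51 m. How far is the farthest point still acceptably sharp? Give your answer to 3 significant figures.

Hyperfocal distance H = f²/(N·c) + f = 45²/(1.8 × 0.026) + 45 = 2025/0.0468 + 45 ≈ 43314.2 mm ≈ 43.31 m.
Far limit Df = s·(H − f)/(H − s) = 3510 × (43314.2 − 45) / (43314.2 − 3510) = 3510 × 43269.2 / 39804.2 ≈ 3815.5 mm ≈ 3.82 m.

3.82 m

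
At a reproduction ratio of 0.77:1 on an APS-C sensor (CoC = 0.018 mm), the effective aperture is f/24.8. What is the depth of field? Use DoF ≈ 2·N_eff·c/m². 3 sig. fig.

1.51 mm

At magnification m, DoF ≈ 2·N_eff·c/m² = 2 × 24.8 × 0.018 / 0.77² = 0.8928 / 0.5929 ≈ 1.51 mm.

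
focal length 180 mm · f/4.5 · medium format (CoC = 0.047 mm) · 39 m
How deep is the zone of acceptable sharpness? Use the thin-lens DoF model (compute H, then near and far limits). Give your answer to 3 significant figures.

Hyperfocal distance H = f²/(N·c) + f = 180²/(4.5 × 0.047) + 180 = 32400/0.2115 + 180 ≈ 153371.5 mm ≈ 153.4 m.
Near limit Dn = s·(H − f)/(H + s − 2f) = 39000 × (153371.5 − 180) / (153371.5 + 39000 − 2 × 180) = 39000 × 153191.5 / 192011.5 ≈ 31115 mm.
Far limit Df = s·(H − f)/(H − s) = 39000 × (153371.5 − 180) / (153371.5 − 39000) = 39000 × 153191.5 / 114371.5 ≈ 52237 mm.
Depth of field = Df − Dn = 52237 − 31115 ≈ 21122 mm ≈ 21.1 m.

21.1 m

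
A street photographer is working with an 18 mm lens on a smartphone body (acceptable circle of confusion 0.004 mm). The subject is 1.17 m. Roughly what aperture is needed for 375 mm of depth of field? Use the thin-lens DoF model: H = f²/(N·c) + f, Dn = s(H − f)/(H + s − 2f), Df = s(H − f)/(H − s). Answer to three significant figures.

f/11

Write h = H − f = f²/(N·c). The thin-lens limits are Dn = s·h/(h + (s−f)) and Df = s·h/(h − (s−f)), so DoF = Df − Dn = 2·s·(s−f)·h / (h² − (s−f)²).
That is a quadratic in h: DoF·h² − 2·s·(s−f)·h − DoF·(s−f)² = 0 ⇒ h = (s−f)·(s + √(s² + DoF²)) / DoF = 1152 × (1170 + √(1170² + 375²)) / 375 = 1152 × (1170 + 1228.63) / 375 ≈ 7368.6 mm.
Then N = f²/(c·h) = 18² / (0.004 × 7368.6) = 324 / 29.474 ≈ 11.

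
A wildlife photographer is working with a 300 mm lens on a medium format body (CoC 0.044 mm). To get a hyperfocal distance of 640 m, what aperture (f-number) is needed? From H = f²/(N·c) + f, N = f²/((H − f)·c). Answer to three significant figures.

f/3.20

Rearrange H = f²/(N·c) + f for N: N = f² / ((H − f)·c).
N = 300² / ((640000 − 300) × 0.044) = 90000 / 28147 ≈ 3.20.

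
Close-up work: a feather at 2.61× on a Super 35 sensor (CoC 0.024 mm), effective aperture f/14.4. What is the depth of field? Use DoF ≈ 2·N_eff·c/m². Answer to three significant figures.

0.101 mm

At magnification m, DoF ≈ 2·N_eff·c/m² = 2 × 14.4 × 0.024 / 2.61² = 0.6912 / 6.812 ≈ 0.101 mm.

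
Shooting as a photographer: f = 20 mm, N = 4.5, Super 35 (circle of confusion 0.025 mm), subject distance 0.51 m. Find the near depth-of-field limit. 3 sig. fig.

Hyperfocal distance H = f²/(N·c) + f = 20²/(4.5 × 0.025) + 20 = 400/0.1125 + 20 ≈ 3575.6 mm ≈ 3.576 m.
Near limit Dn = s·(H − f)/(H + s − 2f) = 510 × (3575.6 − 20) / (3575.6 + 510 − 2 × 20) = 510 × 3555.6 / 4045.6 ≈ 448.23 mm.

448 mm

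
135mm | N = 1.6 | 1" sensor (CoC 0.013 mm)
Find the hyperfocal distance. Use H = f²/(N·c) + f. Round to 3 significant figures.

Hyperfocal distance H = f²/(N·c) + f = 135²/(1.6 × 0.013) + 135 = 18225/0.0208 + 135 ≈ 876336.9 mm ≈ 876 m.

876 m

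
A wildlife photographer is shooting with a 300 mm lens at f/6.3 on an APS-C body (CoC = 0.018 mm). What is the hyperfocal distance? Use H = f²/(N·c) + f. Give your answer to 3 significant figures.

Hyperfocal distance H = f²/(N·c) + f = 300²/(6.3 × 0.018) + 300 = 90000/0.1134 + 300 ≈ 793950.8 mm ≈ 794 m.

794 m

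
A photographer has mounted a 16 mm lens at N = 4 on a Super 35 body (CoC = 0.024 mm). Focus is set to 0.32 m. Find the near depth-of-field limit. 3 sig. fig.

287 mm

Hyperfocal distance H = f²/(N·c) + f = 16²/(4 × 0.024) + 16 = 256/0.096 + 16 ≈ 2682.7 mm ≈ 2.683 m.
Near limit Dn = s·(H − f)/(H + s − 2f) = 320 × (2682.7 − 16) / (2682.7 + 320 − 2 × 16) = 320 × 2666.7 / 2970.7 ≈ 287.25 mm.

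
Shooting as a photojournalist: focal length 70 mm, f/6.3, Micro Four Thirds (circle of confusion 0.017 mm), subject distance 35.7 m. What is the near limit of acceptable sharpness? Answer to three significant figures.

20.1 m

Hyperfocal distance H = f²/(N·c) + f = 70²/(6.3 × 0.017) + 70 = 4900/0.1071 + 70 ≈ 45821.6 mm ≈ 45.82 m.
Near limit Dn = s·(H − f)/(H + s − 2f) = 35700 × (45821.6 − 70) / (45821.6 + 35700 − 2 × 70) = 35700 × 45751.6 / 81381.6 ≈ 20070 mm ≈ 20.1 m.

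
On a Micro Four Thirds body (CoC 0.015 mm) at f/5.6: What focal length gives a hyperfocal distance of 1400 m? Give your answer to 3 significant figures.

From H = f²/(N·c) + f, with f ≪ H: f ≈ √(H·N·c) = √(1400000 × 5.6 × 0.015) = √117600 ≈ 342.9 mm.
The +f correction barely moves this — solving exactly, f² + N·c·f − N·c·H = 0 ⇒ f = (−N·c + √((N·c)² + 4·N·c·H))/2 = (−0.084 + √470400)/2 ≈ 342.89 mm, so f ≈ 343 mm.

343 mm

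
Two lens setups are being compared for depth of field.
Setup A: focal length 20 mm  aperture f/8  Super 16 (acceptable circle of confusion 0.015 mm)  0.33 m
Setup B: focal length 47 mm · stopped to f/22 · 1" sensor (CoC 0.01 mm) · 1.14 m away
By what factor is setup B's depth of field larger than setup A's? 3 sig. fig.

4.06

Setup A: H = 20²/(8×0.015) + 20 ≈ 3353.3 mm; DoF = Df − Dn = 363.837 − 301.921 ≈ 61.916 mm.
Setup B: H = 47²/(22×0.01) + 47 ≈ 10087.9 mm; DoF = Df − Dn = 1279.25 − 1028.09 ≈ 251.16 mm.
Ratio = 251.16 / 61.916 ≈ 4.06.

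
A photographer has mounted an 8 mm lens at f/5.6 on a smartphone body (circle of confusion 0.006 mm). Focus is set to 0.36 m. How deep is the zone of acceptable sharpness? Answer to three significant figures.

Hyperfocal distance H = f²/(N·c) + f = 8²/(5.6 × 0.006) + 8 = 64/0.0336 + 8 ≈ 1912.8 mm ≈ 1.913 m.
Near limit Dn = s·(H − f)/(H + s − 2f) = 360 × (1912.8 − 8) / (1912.8 + 360 − 2 × 8) = 360 × 1904.8 / 2256.8 ≈ 303.85 mm.
Far limit Df = s·(H − f)/(H − s) = 360 × (1912.8 − 8) / (1912.8 − 360) = 360 × 1904.8 / 1552.8 ≈ 441.61 mm.
Depth of field = Df − Dn = 441.61 − 303.85 ≈ 137.76 mm.

138 mm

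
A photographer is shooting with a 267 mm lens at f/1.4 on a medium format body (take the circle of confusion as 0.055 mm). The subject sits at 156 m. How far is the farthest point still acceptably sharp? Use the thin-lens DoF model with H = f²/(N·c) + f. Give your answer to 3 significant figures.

188 m

Hyperfocal distance H = f²/(N·c) + f = 267²/(1.4 × 0.055) + 267 = 71289/0.077 + 267 ≈ 926098.2 mm ≈ 926.1 m.
Far limit Df = s·(H − f)/(H − s) = 156000 × (926098.2 − 267) / (926098.2 − 156000) = 156000 × 925831.2 / 770098.2 ≈ 187547 mm ≈ 188 m.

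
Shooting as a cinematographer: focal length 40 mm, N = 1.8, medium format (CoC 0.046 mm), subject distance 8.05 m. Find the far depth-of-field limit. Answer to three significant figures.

13.7 m

Hyperfocal distance H = f²/(N·c) + f = 40²/(1.8 × 0.046) + 40 = 1600/0.0828 + 40 ≈ 19363.7 mm ≈ 19.36 m.
Far limit Df = s·(H − f)/(H − s) = 8050 × (19363.7 − 40) / (19363.7 − 8050) = 8050 × 19323.7 / 11313.7 ≈ 13749 mm ≈ 13.7 m.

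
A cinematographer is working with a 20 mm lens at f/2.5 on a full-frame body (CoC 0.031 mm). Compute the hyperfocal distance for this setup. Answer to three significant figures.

5.18 m

Hyperfocal distance H = f²/(N·c) + f = 20²/(2.5 × 0.031) + 20 = 400/0.0775 + 20 ≈ 5181.3 mm ≈ 5.18 m.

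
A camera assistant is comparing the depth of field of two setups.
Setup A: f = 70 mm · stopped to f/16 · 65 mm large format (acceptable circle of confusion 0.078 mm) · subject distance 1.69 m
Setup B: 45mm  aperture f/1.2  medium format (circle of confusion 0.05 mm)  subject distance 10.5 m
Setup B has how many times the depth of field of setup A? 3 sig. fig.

4.28

Setup A: H = 70²/(16×0.078) + 70 ≈ 3996.3 mm; DoF = Df − Dn = 2877.1 − 1196.4 ≈ 1680.7 mm.
Setup B: H = 45²/(1.2×0.05) + 45 ≈ 33795.0 mm; DoF = Df − Dn = 15212.5 − 8016.6 ≈ 7195.9 mm.
Ratio = 7195.9 / 1680.7 ≈ 4.28.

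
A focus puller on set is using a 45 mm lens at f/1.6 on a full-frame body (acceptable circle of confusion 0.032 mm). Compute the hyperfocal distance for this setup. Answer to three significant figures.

Hyperfocal distance H = f²/(N·c) + f = 45²/(1.6 × 0.032) + 45 = 2025/0.0512 + 45 ≈ 39595.8 mm ≈ 39.6 m.

39.6 m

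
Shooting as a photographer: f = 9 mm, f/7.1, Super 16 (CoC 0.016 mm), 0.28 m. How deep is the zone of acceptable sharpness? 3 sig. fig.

249 mm

Hyperfocal distance H = f²/(N·c) + f = 9²/(7.1 × 0.016) + 9 = 81/0.1136 + 9 ≈ 722.0 mm ≈ 0.722 m.
Near limit Dn = s·(H − f)/(H + s − 2f) = 280 × (722.0 − 9) / (722.0 + 280 − 2 × 9) = 280 × 713.0 / 984.0 ≈ 202.89 mm.
Far limit Df = s·(H − f)/(H − s) = 280 × (722.0 − 9) / (722.0 − 280) = 280 × 713.0 / 442.0 ≈ 451.66 mm.
Depth of field = Df − Dn = 451.66 − 202.89 ≈ 248.77 mm.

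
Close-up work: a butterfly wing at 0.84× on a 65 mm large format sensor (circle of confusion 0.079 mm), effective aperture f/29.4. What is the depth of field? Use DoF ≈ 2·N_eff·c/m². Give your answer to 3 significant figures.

At magnification m, DoF ≈ 2·N_eff·c/m² = 2 × 29.4 × 0.079 / 0.84² = 4.645 / 0.7056 ≈ 6.58 mm.

6.58 mm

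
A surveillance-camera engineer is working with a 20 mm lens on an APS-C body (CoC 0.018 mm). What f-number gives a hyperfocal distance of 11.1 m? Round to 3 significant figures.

f/2.01

Rearrange H = f²/(N·c) + f for N: N = f² / ((H − f)·c).
N = 20² / ((11100 − 20) × 0.018) = 400 / 199.4 ≈ 2.01.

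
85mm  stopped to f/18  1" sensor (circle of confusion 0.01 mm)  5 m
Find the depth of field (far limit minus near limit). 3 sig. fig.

1.24 m

Hyperfocal distance H = f²/(N·c) + f = 85²/(18 × 0.01) + 85 = 7225/0.18 + 85 ≈ 40223.9 mm ≈ 40.22 m.
Near limit Dn = s·(H − f)/(H + s − 2f) = 5000 × (40223.9 − 85) / (40223.9 + 5000 − 2 × 85) = 5000 × 40138.9 / 45053.9 ≈ 4454.5 mm.
Far limit Df = s·(H − f)/(H − s) = 5000 × (40223.9 − 85) / (40223.9 − 5000) = 5000 × 40138.9 / 35223.9 ≈ 5697.7 mm.
Depth of field = Df − Dn = 5697.7 − 4454.5 ≈ 1243.2 mm ≈ 1.24 m.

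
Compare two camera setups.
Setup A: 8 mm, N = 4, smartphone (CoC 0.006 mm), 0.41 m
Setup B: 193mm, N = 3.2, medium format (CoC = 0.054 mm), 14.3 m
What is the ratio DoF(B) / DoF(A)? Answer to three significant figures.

14.9

Setup A: H = 8²/(4×0.006) + 8 ≈ 2674.7 mm; DoF = Df − Dn = 482.78 − 356.29 ≈ 126.49 mm.
Setup B: H = 193²/(3.2×0.054) + 193 ≈ 215754.3 mm; DoF = Df − Dn = 15301.4 − 13421.6 ≈ 1879.8 mm.
Ratio = 1879.8 / 126.49 ≈ 14.9.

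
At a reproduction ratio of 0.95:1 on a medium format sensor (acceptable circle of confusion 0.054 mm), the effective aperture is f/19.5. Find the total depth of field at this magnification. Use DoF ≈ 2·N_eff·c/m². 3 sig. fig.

2.33 mm

At magnification m, DoF ≈ 2·N_eff·c/m² = 2 × 19.5 × 0.054 / 0.95² = 2.106 / 0.9025 ≈ 2.33 mm.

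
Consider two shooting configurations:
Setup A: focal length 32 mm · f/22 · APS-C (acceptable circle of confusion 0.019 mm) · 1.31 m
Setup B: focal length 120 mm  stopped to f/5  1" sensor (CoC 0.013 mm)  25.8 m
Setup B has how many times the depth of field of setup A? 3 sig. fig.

3.23

Setup A: H = 32²/(22×0.019) + 32 ≈ 2481.8 mm; DoF = Df − Dn = 2738.8 − 860.9 ≈ 1877.9 mm.
Setup B: H = 120²/(5×0.013) + 120 ≈ 221658.5 mm; DoF = Df − Dn = 29182.8 − 23120.0 ≈ 6062.8 mm.
Ratio = 6062.8 / 1877.9 ≈ 3.23.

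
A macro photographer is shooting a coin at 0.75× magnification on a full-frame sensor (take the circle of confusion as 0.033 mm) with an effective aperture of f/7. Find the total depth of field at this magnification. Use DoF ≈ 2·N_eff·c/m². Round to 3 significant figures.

At magnification m, DoF ≈ 2·N_eff·c/m² = 2 × 7 × 0.033 / 0.75² = 0.462 / 0.5625 ≈ 0.821 mm.

0.821 mm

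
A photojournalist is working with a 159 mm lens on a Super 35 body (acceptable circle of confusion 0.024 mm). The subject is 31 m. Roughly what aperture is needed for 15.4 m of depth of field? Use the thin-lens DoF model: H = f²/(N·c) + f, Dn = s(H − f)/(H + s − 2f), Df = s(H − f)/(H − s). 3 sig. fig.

f/8.02

Write h = H − f = f²/(N·c). The thin-lens limits are Dn = s·h/(h + (s−f)) and Df = s·h/(h − (s−f)), so DoF = Df − Dn = 2·s·(s−f)·h / (h² − (s−f)²).
That is a quadratic in h: DoF·h² − 2·s·(s−f)·h − DoF·(s−f)² = 0 ⇒ h = (s−f)·(s + √(s² + DoF²)) / DoF = 30841 × (31000 + √(31000² + 15400²)) / 15400 = 30841 × (31000 + 34614.4) / 15400 ≈ 131404 mm.
Then N = f²/(c·h) = 159² / (0.024 × 131404) = 25281 / 3153.7 ≈ 8.02.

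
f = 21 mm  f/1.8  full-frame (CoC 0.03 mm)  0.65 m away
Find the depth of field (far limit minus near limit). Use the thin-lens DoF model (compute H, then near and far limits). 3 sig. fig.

101 mm

Hyperfocal distance H = f²/(N·c) + f = 21²/(1.8 × 0.03) + 21 = 441/0.054 + 21 ≈ 8187.7 mm ≈ 8.188 m.
Near limit Dn = s·(H − f)/(H + s − 2f) = 650 × (8187.7 − 21) / (8187.7 + 650 − 2 × 21) = 650 × 8166.7 / 8795.7 ≈ 603.52 mm.
Far limit Df = s·(H − f)/(H − s) = 650 × (8187.7 − 21) / (8187.7 − 650) = 650 × 8166.7 / 7537.7 ≈ 704.24 mm.
Depth of field = Df − Dn = 704.24 − 603.52 ≈ 100.72 mm.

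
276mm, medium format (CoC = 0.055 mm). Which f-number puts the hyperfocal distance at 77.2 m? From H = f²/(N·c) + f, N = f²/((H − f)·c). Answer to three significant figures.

Rearrange H = f²/(N·c) + f for N: N = f² / ((H − f)·c).
N = 276² / ((77200 − 276) × 0.055) = 76176 / 4231 ≈ 18.

f/18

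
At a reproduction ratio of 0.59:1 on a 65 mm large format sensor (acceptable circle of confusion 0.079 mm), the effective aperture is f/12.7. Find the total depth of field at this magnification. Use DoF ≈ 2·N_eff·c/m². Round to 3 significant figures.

5.76 mm

At magnification m, DoF ≈ 2·N_eff·c/m² = 2 × 12.7 × 0.079 / 0.59² = 2.007 / 0.3481 ≈ 5.76 mm.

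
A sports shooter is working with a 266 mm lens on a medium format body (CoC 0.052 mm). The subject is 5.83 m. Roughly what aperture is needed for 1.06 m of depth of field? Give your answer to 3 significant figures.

Write h = H − f = f²/(N·c). The thin-lens limits are Dn = s·h/(h + (s−f)) and Df = s·h/(h − (s−f)), so DoF = Df − Dn = 2·s·(s−f)·h / (h² − (s−f)²).
That is a quadratic in h: DoF·h² − 2·s·(s−f)·h − DoF·(s−f)² = 0 ⇒ h = (s−f)·(s + √(s² + DoF²)) / DoF = 5564 × (5830 + √(5830² + 1060²)) / 1060 = 5564 × (5830 + 5925.58) / 1060 ≈ 61706 mm.
Then N = f²/(c·h) = 266² / (0.052 × 61706) = 70756 / 3208.7 ≈ 22.1.

f/22.1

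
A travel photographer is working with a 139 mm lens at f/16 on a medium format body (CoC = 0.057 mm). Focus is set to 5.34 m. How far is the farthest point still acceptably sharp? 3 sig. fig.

7.08 m

Hyperfocal distance H = f²/(N·c) + f = 139²/(16 × 0.057) + 139 = 19321/0.912 + 139 ≈ 21324.3 mm ≈ 21.32 m.
Far limit Df = s·(H − f)/(H − s) = 5340 × (21324.3 − 139) / (21324.3 − 5340) = 5340 × 21185.3 / 15984.3 ≈ 7077.5 mm ≈ 7.08 m.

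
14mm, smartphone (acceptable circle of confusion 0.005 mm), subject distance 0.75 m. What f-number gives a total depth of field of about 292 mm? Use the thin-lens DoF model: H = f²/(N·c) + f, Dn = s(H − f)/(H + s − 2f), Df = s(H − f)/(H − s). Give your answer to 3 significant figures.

f/10

Write h = H − f = f²/(N·c). The thin-lens limits are Dn = s·h/(h + (s−f)) and Df = s·h/(h − (s−f)), so DoF = Df − Dn = 2·s·(s−f)·h / (h² − (s−f)²).
That is a quadratic in h: DoF·h² − 2·s·(s−f)·h − DoF·(s−f)² = 0 ⇒ h = (s−f)·(s + √(s² + DoF²)) / DoF = 736 × (750 + √(750² + 292²)) / 292 = 736 × (750 + 804.838) / 292 ≈ 3919.0 mm.
Then N = f²/(c·h) = 14² / (0.005 × 3919.0) = 196 / 19.595 ≈ 10.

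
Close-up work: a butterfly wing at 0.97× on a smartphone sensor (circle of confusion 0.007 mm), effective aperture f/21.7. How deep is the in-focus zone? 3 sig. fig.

0.323 mm

At magnification m, DoF ≈ 2·N_eff·c/m² = 2 × 21.7 × 0.007 / 0.97² = 0.3038 / 0.9409 ≈ 0.323 mm.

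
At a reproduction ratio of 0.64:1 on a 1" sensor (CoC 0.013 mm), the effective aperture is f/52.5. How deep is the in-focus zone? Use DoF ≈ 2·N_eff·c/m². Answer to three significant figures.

3.33 mm

At magnification m, DoF ≈ 2·N_eff·c/m² = 2 × 52.5 × 0.013 / 0.64² = 1.365 / 0.4096 ≈ 3.33 mm.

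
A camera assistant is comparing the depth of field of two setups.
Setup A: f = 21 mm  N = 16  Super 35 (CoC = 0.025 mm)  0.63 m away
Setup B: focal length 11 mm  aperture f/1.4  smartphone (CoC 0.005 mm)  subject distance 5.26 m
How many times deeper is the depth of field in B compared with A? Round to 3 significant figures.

3.51

Setup A: H = 21²/(16×0.025) + 21 ≈ 1123.5 mm; DoF = Df − Dn = 1407.4 − 405.8 ≈ 1001.6 mm.
Setup B: H = 11²/(1.4×0.005) + 11 ≈ 17296.7 mm; DoF = Df − Dn = 7553.8 − 4034.8 ≈ 3519.0 mm.
Ratio = 3519.0 / 1001.6 ≈ 3.51.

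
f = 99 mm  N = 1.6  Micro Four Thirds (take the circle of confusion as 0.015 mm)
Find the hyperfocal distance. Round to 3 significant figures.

408 m

Hyperfocal distance H = f²/(N·c) + f = 99²/(1.6 × 0.015) + 99 = 9801/0.024 + 99 ≈ 408474.0 mm ≈ 408 m.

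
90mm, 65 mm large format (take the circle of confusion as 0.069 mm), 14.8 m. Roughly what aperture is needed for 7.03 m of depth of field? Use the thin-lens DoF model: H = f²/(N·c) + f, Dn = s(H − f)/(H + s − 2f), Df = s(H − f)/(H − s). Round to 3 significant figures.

Write h = H − f = f²/(N·c). The thin-lens limits are Dn = s·h/(h + (s−f)) and Df = s·h/(h − (s−f)), so DoF = Df − Dn = 2·s·(s−f)·h / (h² − (s−f)²).
That is a quadratic in h: DoF·h² − 2·s·(s−f)·h − DoF·(s−f)² = 0 ⇒ h = (s−f)·(s + √(s² + DoF²)) / DoF = 14710 × (14800 + √(14800² + 7030²)) / 7030 = 14710 × (14800 + 16384.8) / 7030 ≈ 65253 mm.
Then N = f²/(c·h) = 90² / (0.069 × 65253) = 8100 / 4502.5 ≈ 1.80.

f/1.80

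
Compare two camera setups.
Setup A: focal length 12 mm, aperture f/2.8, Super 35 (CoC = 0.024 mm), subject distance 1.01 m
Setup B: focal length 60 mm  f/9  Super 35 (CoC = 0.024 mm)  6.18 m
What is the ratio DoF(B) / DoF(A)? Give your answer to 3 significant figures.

Setup A: H = 12²/(2.8×0.024) + 12 ≈ 2154.9 mm; DoF = Df − Dn = 1890.4 − 689.1 ≈ 1201.3 mm.
Setup B: H = 60²/(9×0.024) + 60 ≈ 16726.7 mm; DoF = Df − Dn = 9766.1 − 4520.2 ≈ 5245.9 mm.
Ratio = 5245.9 / 1201.3 ≈ 4.37.

4.37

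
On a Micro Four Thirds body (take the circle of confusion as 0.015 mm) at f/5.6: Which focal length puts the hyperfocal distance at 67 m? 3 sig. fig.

75.0 mm

From H = f²/(N·c) + f, with f ≪ H: f ≈ √(H·N·c) = √(67000 × 5.6 × 0.015) = √5628.0 ≈ 75.02 mm.
The +f correction barely moves this — solving exactly, f² + N·c·f − N·c·H = 0 ⇒ f = (−N·c + √((N·c)² + 4·N·c·H))/2 = (−0.084 + √22512)/2 ≈ 74.978 mm, so f ≈ 75.0 mm.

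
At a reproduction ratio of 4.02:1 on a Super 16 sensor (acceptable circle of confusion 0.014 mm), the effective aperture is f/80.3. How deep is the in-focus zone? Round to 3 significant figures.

At magnification m, DoF ≈ 2·N_eff·c/m² = 2 × 80.3 × 0.014 / 4.02² = 2.248 / 16.16 ≈ 0.139 mm.

0.139 mm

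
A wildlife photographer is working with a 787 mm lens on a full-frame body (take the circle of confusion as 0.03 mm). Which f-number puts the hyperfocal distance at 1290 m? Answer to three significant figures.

f/16

Rearrange H = f²/(N·c) + f for N: N = f² / ((H − f)·c).
N = 787² / ((1290000 − 787) × 0.03) = 619369 / 38676 ≈ 16.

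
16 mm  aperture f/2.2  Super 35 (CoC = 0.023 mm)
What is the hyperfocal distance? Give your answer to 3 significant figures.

5.08 m

Hyperfocal distance H = f²/(N·c) + f = 16²/(2.2 × 0.023) + 16 = 256/0.0506 + 16 ≈ 5075.3 mm ≈ 5.08 m.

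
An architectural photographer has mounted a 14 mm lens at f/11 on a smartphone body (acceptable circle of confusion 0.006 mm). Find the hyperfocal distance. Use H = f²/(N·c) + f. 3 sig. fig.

2.98 m

Hyperfocal distance H = f²/(N·c) + f = 14²/(11 × 0.006) + 14 = 196/0.066 + 14 ≈ 2983.7 mm ≈ 2.98 m.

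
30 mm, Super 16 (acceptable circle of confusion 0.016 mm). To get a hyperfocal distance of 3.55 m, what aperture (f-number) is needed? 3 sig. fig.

Rearrange H = f²/(N·c) + f for N: N = f² / ((H − f)·c).
N = 30² / ((3550 − 30) × 0.016) = 900 / 56.32 ≈ 16.

f/16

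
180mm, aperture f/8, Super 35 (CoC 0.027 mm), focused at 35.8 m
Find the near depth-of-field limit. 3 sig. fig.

Hyperfocal distance H = f²/(N·c) + f = 180²/(8 × 0.027) + 180 = 32400/0.216 + 180 ≈ 150180.0 mm ≈ 150.2 m.
Near limit Dn = s·(H − f)/(H + s − 2f) = 35800 × (150180.0 − 180) / (150180.0 + 35800 − 2 × 180) = 35800 × 150000.0 / 185620.0 ≈ 28930 mm ≈ 28.9 m.

28.9 m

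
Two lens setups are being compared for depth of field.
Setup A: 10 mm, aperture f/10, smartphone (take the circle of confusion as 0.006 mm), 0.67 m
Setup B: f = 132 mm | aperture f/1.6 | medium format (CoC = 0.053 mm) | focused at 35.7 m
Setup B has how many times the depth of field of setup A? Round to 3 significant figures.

20.2

Setup A: H = 10²/(10×0.006) + 10 ≈ 1676.7 mm; DoF = Df − Dn = 1109.27 − 479.94 ≈ 629.33 mm.
Setup B: H = 132²/(1.6×0.053) + 132 ≈ 205603.7 mm; DoF = Df − Dn = 43174 − 30432 ≈ 12742 mm.
Ratio = 12742 / 629.33 ≈ 20.2.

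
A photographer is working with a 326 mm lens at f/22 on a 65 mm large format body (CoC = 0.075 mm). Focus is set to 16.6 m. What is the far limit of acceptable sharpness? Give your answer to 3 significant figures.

22.2 m

Hyperfocal distance H = f²/(N·c) + f = 326²/(22 × 0.075) + 326 = 106276/1.65 + 326 ≈ 64735.7 mm ≈ 64.74 m.
Far limit Df = s·(H − f)/(H − s) = 16600 × (64735.7 − 326) / (64735.7 − 16600) = 16600 × 64409.7 / 48135.7 ≈ 22212 mm ≈ 22.2 m.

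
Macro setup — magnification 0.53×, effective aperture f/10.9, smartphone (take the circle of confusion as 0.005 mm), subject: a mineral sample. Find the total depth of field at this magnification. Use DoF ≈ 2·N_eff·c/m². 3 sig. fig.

0.388 mm

At magnification m, DoF ≈ 2·N_eff·c/m² = 2 × 10.9 × 0.005 / 0.53² = 0.109 / 0.2809 ≈ 0.388 mm.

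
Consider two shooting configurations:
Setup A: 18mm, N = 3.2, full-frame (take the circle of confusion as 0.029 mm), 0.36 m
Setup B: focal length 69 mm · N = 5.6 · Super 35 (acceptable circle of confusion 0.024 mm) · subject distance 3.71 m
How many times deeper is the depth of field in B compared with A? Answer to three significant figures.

Setup A: H = 18²/(3.2×0.029) + 18 ≈ 3509.4 mm; DoF = Df − Dn = 399.093 − 327.882 ≈ 71.211 mm.
Setup B: H = 69²/(5.6×0.024) + 69 ≈ 35493.1 mm; DoF = Df − Dn = 4135.01 − 3364.22 ≈ 770.79 mm.
Ratio = 770.79 / 71.211 ≈ 10.8.

10.8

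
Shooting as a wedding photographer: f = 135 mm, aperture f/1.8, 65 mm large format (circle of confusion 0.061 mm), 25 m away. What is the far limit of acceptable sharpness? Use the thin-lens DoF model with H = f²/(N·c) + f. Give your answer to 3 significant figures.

29.4 m

Hyperfocal distance H = f²/(N·c) + f = 135²/(1.8 × 0.061) + 135 = 18225/0.1098 + 135 ≈ 166118.6 mm ≈ 166.1 m.
Far limit Df = s·(H − f)/(H − s) = 25000 × (166118.6 − 135) / (166118.6 − 25000) = 25000 × 165983.6 / 141118.6 ≈ 29405 mm ≈ 29.4 m.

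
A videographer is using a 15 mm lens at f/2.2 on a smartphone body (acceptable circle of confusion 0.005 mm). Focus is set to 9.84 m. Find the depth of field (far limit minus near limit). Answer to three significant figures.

12.3 m

Hyperfocal distance H = f²/(N·c) + f = 15²/(2.2 × 0.005) + 15 = 225/0.011 + 15 ≈ 20469.5 mm ≈ 20.47 m.
Near limit Dn = s·(H − f)/(H + s − 2f) = 9840 × (20469.5 − 15) / (20469.5 + 9840 − 2 × 15) = 9840 × 20454.5 / 30279.5 ≈ 6647 mm.
Far limit Df = s·(H − f)/(H − s) = 9840 × (20469.5 − 15) / (20469.5 − 9840) = 9840 × 20454.5 / 10629.5 ≈ 18935 mm.
Depth of field = Df − Dn = 18935 − 6647 ≈ 12288 mm ≈ 12.3 m.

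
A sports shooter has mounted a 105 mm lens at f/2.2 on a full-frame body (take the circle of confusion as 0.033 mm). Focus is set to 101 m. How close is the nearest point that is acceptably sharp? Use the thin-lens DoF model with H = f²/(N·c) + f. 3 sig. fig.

60.7 m

Hyperfocal distance H = f²/(N·c) + f = 105²/(2.2 × 0.033) + 105 = 11025/0.0726 + 105 ≈ 151964.5 mm ≈ 152.0 m.
Near limit Dn = s·(H − f)/(H + s − 2f) = 101000 × (151964.5 − 105) / (151964.5 + 101000 − 2 × 105) = 101000 × 151859.5 / 252754.5 ≈ 60683 mm ≈ 60.7 m.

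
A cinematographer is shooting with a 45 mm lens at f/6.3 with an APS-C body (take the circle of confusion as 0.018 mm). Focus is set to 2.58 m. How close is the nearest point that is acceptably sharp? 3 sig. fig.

Hyperfocal distance H = f²/(N·c) + f = 45²/(6.3 × 0.018) + 45 = 2025/0.1134 + 45 ≈ 17902.1 mm ≈ 17.90 m.
Near limit Dn = s·(H − f)/(H + s − 2f) = 2580 × (17902.1 − 45) / (17902.1 + 2580 − 2 × 45) = 2580 × 17857.1 / 20392.1 ≈ 2259.3 mm ≈ 2.26 m.

2.26 m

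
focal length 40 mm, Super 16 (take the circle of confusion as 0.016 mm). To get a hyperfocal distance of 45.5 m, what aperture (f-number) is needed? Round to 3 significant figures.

f/2.20

Rearrange H = f²/(N·c) + f for N: N = f² / ((H − f)·c).
N = 40² / ((45500 − 40) × 0.016) = 1600 / 727.4 ≈ 2.20.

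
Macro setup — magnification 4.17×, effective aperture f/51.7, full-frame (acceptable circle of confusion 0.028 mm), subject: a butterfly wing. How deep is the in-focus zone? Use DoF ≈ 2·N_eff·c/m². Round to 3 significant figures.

At magnification m, DoF ≈ 2·N_eff·c/m² = 2 × 51.7 × 0.028 / 4.17² = 2.895 / 17.39 ≈ 0.166 mm.

0.166 mm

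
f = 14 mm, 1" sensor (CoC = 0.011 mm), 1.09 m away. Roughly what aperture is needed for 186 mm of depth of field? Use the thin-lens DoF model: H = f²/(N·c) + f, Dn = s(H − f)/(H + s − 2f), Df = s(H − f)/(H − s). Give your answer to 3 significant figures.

f/1.40

Write h = H − f = f²/(N·c). The thin-lens limits are Dn = s·h/(h + (s−f)) and Df = s·h/(h − (s−f)), so DoF = Df − Dn = 2·s·(s−f)·h / (h² − (s−f)²).
That is a quadratic in h: DoF·h² − 2·s·(s−f)·h − DoF·(s−f)² = 0 ⇒ h = (s−f)·(s + √(s² + DoF²)) / DoF = 1076 × (1090 + √(1090² + 186²)) / 186 = 1076 × (1090 + 1105.76) / 186 ≈ 12702 mm.
Then N = f²/(c·h) = 14² / (0.011 × 12702) = 196 / 139.73 ≈ 1.40.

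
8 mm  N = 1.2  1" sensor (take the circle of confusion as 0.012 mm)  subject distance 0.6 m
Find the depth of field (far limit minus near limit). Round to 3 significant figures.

163 mm

Hyperfocal distance H = f²/(N·c) + f = 8²/(1.2 × 0.012) + 8 = 64/0.0144 + 8 ≈ 4452.4 mm ≈ 4.452 m.
Near limit Dn = s·(H − f)/(H + s − 2f) = 600 × (4452.4 − 8) / (4452.4 + 600 − 2 × 8) = 600 × 4444.4 / 5036.4 ≈ 529.47 mm.
Far limit Df = s·(H − f)/(H − s) = 600 × (4452.4 − 8) / (4452.4 − 600) = 600 × 4444.4 / 3852.4 ≈ 692.20 mm.
Depth of field = Df − Dn = 692.20 − 529.47 ≈ 162.73 mm.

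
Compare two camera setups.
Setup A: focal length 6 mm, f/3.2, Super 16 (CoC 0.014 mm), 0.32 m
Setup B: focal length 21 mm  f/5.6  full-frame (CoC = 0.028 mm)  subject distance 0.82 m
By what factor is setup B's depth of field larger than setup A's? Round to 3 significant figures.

Setup A: H = 6²/(3.2×0.014) + 6 ≈ 809.6 mm; DoF = Df − Dn = 525.24 − 230.09 ≈ 295.15 mm.
Setup B: H = 21²/(5.6×0.028) + 21 ≈ 2833.5 mm; DoF = Df − Dn = 1145.39 − 638.59 ≈ 506.80 mm.
Ratio = 506.80 / 295.15 ≈ 1.72.

1.72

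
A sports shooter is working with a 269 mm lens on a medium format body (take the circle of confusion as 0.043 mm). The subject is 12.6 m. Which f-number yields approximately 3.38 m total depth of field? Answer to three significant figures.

Write h = H − f = f²/(N·c). The thin-lens limits are Dn = s·h/(h + (s−f)) and Df = s·h/(h − (s−f)), so DoF = Df − Dn = 2·s·(s−f)·h / (h² − (s−f)²).
That is a quadratic in h: DoF·h² − 2·s·(s−f)·h − DoF·(s−f)² = 0 ⇒ h = (s−f)·(s + √(s² + DoF²)) / DoF = 12331 × (12600 + √(12600² + 3380²)) / 3380 = 12331 × (12600 + 13045.5) / 3380 ≈ 93560 mm.
Then N = f²/(c·h) = 269² / (0.043 × 93560) = 72361 / 4023.1 ≈ 18.

f/18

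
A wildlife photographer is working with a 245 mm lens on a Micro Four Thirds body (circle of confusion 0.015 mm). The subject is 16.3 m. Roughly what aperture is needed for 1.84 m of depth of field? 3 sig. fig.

Write h = H − f = f²/(N·c). The thin-lens limits are Dn = s·h/(h + (s−f)) and Df = s·h/(h − (s−f)), so DoF = Df − Dn = 2·s·(s−f)·h / (h² − (s−f)²).
That is a quadratic in h: DoF·h² − 2·s·(s−f)·h − DoF·(s−f)² = 0 ⇒ h = (s−f)·(s + √(s² + DoF²)) / DoF = 16055 × (16300 + √(16300² + 1840²)) / 1840 = 16055 × (16300 + 16403.5) / 1840 ≈ 285356 mm.
Then N = f²/(c·h) = 245² / (0.015 × 285356) = 60025 / 4280.3 ≈ 14.

f/14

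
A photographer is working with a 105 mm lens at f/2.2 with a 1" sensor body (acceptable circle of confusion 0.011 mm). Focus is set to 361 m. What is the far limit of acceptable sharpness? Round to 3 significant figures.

Hyperfocal distance H = f²/(N·c) + f = 105²/(2.2 × 0.011) + 105 = 11025/0.0242 + 105 ≈ 455683.5 mm ≈ 455.7 m.
Far limit Df = s·(H − f)/(H − s) = 361000 × (455683.5 − 105) / (455683.5 − 361000) = 361000 × 455578.5 / 94683.5 ≈ 1736985 mm ≈ 1740 m.

1740 m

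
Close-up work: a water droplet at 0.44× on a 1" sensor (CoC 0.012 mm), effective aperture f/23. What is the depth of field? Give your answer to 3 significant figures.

2.85 mm

At magnification m, DoF ≈ 2·N_eff·c/m² = 2 × 23 × 0.012 / 0.44² = 0.552 / 0.1936 ≈ 2.85 mm.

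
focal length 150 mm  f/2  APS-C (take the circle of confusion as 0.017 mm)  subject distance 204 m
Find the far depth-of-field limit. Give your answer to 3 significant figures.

295 m

Hyperfocal distance H = f²/(N·c) + f = 150²/(2 × 0.017) + 150 = 22500/0.034 + 150 ≈ 661914.7 mm ≈ 661.9 m.
Far limit Df = s·(H − f)/(H − s) = 204000 × (661914.7 − 150) / (661914.7 − 204000) = 204000 × 661764.7 / 457914.7 ≈ 294815 mm ≈ 295 m.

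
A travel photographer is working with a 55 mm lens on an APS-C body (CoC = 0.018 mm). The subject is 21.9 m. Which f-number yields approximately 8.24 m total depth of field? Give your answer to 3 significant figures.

f/1.40

Write h = H − f = f²/(N·c). The thin-lens limits are Dn = s·h/(h + (s−f)) and Df = s·h/(h − (s−f)), so DoF = Df − Dn = 2·s·(s−f)·h / (h² − (s−f)²).
That is a quadratic in h: DoF·h² − 2·s·(s−f)·h − DoF·(s−f)² = 0 ⇒ h = (s−f)·(s + √(s² + DoF²)) / DoF = 21845 × (21900 + √(21900² + 8240²)) / 8240 = 21845 × (21900 + 23398.9) / 8240 ≈ 120092 mm.
Then N = f²/(c·h) = 55² / (0.018 × 120092) = 3025 / 2161.6 ≈ 1.40.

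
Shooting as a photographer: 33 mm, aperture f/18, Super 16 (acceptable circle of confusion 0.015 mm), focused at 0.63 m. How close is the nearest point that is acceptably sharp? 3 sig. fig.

0.549 m

Hyperfocal distance H = f²/(N·c) + f = 33²/(18 × 0.015) + 33 = 1089/0.27 + 33 ≈ 4066.3 mm ≈ 4.066 m.
Near limit Dn = s·(H − f)/(H + s − 2f) = 630 × (4066.3 − 33) / (4066.3 + 630 − 2 × 33) = 630 × 4033.3 / 4630.3 ≈ 548.77 mm ≈ 0.549 m.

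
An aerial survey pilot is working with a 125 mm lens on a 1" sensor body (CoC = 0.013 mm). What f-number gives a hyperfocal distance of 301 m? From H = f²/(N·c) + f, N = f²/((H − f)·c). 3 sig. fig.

Rearrange H = f²/(N·c) + f for N: N = f² / ((H − f)·c).
N = 125² / ((301000 − 125) × 0.013) = 15625 / 3911 ≈ 3.99.

f/3.99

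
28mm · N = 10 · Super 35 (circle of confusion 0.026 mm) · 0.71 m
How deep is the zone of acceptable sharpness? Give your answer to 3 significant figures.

338 mm

Hyperfocal distance H = f²/(N·c) + f = 28²/(10 × 0.026) + 28 = 784/0.26 + 28 ≈ 3043.4 mm ≈ 3.043 m.
Near limit Dn = s·(H − f)/(H + s − 2f) = 710 × (3043.4 − 28) / (3043.4 + 710 − 2 × 28) = 710 × 3015.4 / 3697.4 ≈ 579.04 mm.
Far limit Df = s·(H − f)/(H − s) = 710 × (3043.4 − 28) / (3043.4 − 710) = 710 × 3015.4 / 2333.4 ≈ 917.52 mm.
Depth of field = Df − Dn = 917.52 − 579.04 ≈ 338.48 mm.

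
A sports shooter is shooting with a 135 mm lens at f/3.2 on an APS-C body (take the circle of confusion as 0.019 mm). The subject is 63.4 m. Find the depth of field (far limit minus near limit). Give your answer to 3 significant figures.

28.0 m

Hyperfocal distance H = f²/(N·c) + f = 135²/(3.2 × 0.019) + 135 = 18225/0.0608 + 135 ≈ 299888.3 mm ≈ 299.9 m.
Near limit Dn = s·(H − f)/(H + s − 2f) = 63400 × (299888.3 − 135) / (299888.3 + 63400 − 2 × 135) = 63400 × 299753.3 / 363018.3 ≈ 52351 mm.
Far limit Df = s·(H − f)/(H − s) = 63400 × (299888.3 − 135) / (299888.3 − 63400) = 63400 × 299753.3 / 236488.3 ≈ 80361 mm.
Depth of field = Df − Dn = 80361 − 52351 ≈ 28010 mm ≈ 28.0 m.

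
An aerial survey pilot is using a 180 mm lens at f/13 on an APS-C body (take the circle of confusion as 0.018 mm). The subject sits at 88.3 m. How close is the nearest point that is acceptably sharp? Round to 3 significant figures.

54.0 m

Hyperfocal distance H = f²/(N·c) + f = 180²/(13 × 0.018) + 180 = 32400/0.234 + 180 ≈ 138641.5 mm ≈ 138.6 m.
Near limit Dn = s·(H − f)/(H + s − 2f) = 88300 × (138641.5 − 180) / (138641.5 + 88300 − 2 × 180) = 88300 × 138461.5 / 226581.5 ≈ 53959 mm ≈ 54.0 m.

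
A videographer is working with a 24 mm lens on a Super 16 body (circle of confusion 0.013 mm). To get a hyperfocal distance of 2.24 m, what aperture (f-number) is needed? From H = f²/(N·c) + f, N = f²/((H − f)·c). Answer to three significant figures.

f/20

Rearrange H = f²/(N·c) + f for N: N = f² / ((H − f)·c).
N = 24² / ((2240 − 24) × 0.013) = 576 / 28.81 ≈ 20.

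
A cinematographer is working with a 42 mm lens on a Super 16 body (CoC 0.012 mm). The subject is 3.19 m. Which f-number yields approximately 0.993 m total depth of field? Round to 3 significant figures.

Write h = H − f = f²/(N·c). The thin-lens limits are Dn = s·h/(h + (s−f)) and Df = s·h/(h − (s−f)), so DoF = Df − Dn = 2·s·(s−f)·h / (h² − (s−f)²).
That is a quadratic in h: DoF·h² − 2·s·(s−f)·h − DoF·(s−f)² = 0 ⇒ h = (s−f)·(s + √(s² + DoF²)) / DoF = 3148 × (3190 + √(3190² + 993²)) / 993 = 3148 × (3190 + 3340.98) / 993 ≈ 20704 mm.
Then N = f²/(c·h) = 42² / (0.012 × 20704) = 1764 / 248.45 ≈ 7.10.

f/7.10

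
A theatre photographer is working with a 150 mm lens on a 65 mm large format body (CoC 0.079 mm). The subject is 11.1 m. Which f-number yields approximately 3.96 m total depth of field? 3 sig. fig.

Write h = H − f = f²/(N·c). The thin-lens limits are Dn = s·h/(h + (s−f)) and Df = s·h/(h − (s−f)), so DoF = Df − Dn = 2·s·(s−f)·h / (h² − (s−f)²).
That is a quadratic in h: DoF·h² − 2·s·(s−f)·h − DoF·(s−f)² = 0 ⇒ h = (s−f)·(s + √(s² + DoF²)) / DoF = 10950 × (11100 + √(11100² + 3960²)) / 3960 = 10950 × (11100 + 11785.2) / 3960 ≈ 63281 mm.
Then N = f²/(c·h) = 150² / (0.079 × 63281) = 22500 / 4999.2 ≈ 4.50.

f/4.50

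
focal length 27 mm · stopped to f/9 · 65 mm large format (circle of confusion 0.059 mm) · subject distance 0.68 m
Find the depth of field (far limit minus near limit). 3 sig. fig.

Hyperfocal distance H = f²/(N·c) + f = 27²/(9 × 0.059) + 27 = 729/0.531 + 27 ≈ 1399.9 mm ≈ 1.400 m.
Near limit Dn = s·(H − f)/(H + s − 2f) = 680 × (1399.9 − 27) / (1399.9 + 680 − 2 × 27) = 680 × 1372.9 / 2025.9 ≈ 460.82 mm.
Far limit Df = s·(H − f)/(H − s) = 680 × (1399.9 − 27) / (1399.9 − 680) = 680 × 1372.9 / 719.9 ≈ 1296.82 mm.
Depth of field = Df − Dn = 1296.82 − 460.82 ≈ 836.00 mm ≈ 0.836 m.

0.836 m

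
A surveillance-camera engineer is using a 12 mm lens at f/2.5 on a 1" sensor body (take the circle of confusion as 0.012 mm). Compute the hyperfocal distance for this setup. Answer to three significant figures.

4.81 m

Hyperfocal distance H = f²/(N·c) + f = 12²/(2.5 × 0.012) + 12 = 144/0.03 + 12 ≈ 4812.0 mm ≈ 4.81 m.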